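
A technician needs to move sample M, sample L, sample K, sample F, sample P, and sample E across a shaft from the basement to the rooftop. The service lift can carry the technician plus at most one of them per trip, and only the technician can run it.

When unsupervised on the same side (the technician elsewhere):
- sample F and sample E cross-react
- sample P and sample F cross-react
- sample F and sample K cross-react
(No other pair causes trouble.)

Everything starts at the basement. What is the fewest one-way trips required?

impossible

Following every safe sequence of crossings from the start, the most of the 6 that can be at the rooftop as the service lift arrives there on crossings 1, 3, 5, 7 is 1, 2, 3, 4 respectively; the best ever achieved is 4 of 6.
From crossing 9 on, no configuration arises that was not already reachable earlier: only 36 distinct safe configurations (who is on which side, and where the service lift is) can ever be reached, none of them has everyone across, and every continuation just revisits them. So no valid plan exists.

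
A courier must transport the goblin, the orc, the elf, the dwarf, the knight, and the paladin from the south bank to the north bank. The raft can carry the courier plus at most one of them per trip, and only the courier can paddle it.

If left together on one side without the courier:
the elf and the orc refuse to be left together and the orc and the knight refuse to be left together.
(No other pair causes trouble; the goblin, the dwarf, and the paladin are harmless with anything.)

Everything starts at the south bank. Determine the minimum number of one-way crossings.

13

Counting alone: the courier can take at most 1 across per trip to the north bank, so moving all 6 needs at least 6 loaded trips out, with a return between consecutive ones — at least 11 crossings.
The safety rule pushes this higher. Following every safe sequence of crossings, the most of the 6 that can be at the north bank as the raft arrives there on crossing 11 is 5 — never all 6.
So no plan with fewer than 13 crossings exists, and this one achieves 13:
1. Courier goes to the north bank with the orc.
2. Courier goes back to the south bank alone.
3. Courier goes to the north bank with the goblin.
4. Courier goes back to the south bank alone.
5. Courier goes to the north bank with the elf.
6. Courier goes back to the south bank with the orc.
7. Courier goes to the north bank with the knight.
8. Courier goes back to the south bank alone.
9. Courier goes to the north bank with the dwarf.
10. Courier goes back to the south bank alone.
11. Courier goes to the north bank with the paladin.
12. Courier goes back to the south bank alone.
13. Courier goes to the north bank with the orc.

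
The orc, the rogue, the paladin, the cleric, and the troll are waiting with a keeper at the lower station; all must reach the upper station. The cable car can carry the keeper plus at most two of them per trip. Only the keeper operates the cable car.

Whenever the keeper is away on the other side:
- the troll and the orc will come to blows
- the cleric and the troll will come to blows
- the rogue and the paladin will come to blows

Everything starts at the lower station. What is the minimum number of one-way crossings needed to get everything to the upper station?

Counting alone: the keeper can take at most 2 across per trip to the upper station, so moving all 5 needs at least 3 loaded trips out, with a return between consecutive ones — at least 5 crossings.
The plan below uses exactly 5 crossings, so it is optimal:
1. Keeper goes to the upper station with the rogue and the troll.
2. Keeper goes back to the lower station alone.
3. Keeper goes to the upper station with the cleric and the orc.
4. Keeper goes back to the lower station with the troll.
5. Keeper goes to the upper station with the paladin and the troll.

5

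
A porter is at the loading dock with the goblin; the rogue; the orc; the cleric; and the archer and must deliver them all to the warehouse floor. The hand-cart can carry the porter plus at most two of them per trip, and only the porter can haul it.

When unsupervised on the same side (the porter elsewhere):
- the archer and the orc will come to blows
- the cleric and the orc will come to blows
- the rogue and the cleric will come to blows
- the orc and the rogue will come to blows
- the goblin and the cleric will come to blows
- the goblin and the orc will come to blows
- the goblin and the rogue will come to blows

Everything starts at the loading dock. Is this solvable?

Whatever the first load, the items left behind include a forbidden pair without the porter. No opening move is safe, so no plan exists.

No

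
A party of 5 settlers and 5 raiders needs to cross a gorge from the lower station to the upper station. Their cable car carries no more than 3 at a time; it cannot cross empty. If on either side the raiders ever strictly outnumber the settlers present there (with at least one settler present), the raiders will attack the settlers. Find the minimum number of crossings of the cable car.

Counting alone: each trip to the upper station takes at most 3 across and each return brings at least 1 back, so after t trips out (and t−1 returns) at most 3t − (t−1) of the 10 are across; that first reaches 10 at t = 5, so at least 9 crossings are needed.
The safety rule pushes this higher. Following every safe sequence of crossings, the most of the 10 that can be at the upper station as the cable car arrives there on crossing 9 is 9 — never all 10.
So no plan with fewer than 11 crossings exists, and this one achieves 11:
1. 2 raiders → the upper station.  (the lower station: 5S 3R; the upper station: 0S 2R)
2. 1 raider ← the lower station.  (the lower station: 5S 4R; the upper station: 0S 1R)
3. 3 raiders → the upper station.  (the lower station: 5S 1R; the upper station: 0S 4R)
4. 1 raider ← the lower station.  (the lower station: 5S 2R; the upper station: 0S 3R)
5. 3 settlers → the upper station.  (the lower station: 2S 2R; the upper station: 3S 3R)
6. 1 settler and 1 raider ← the lower station.  (the lower station: 3S 3R; the upper station: 2S 2R)
7. 3 settlers → the upper station.  (the lower station: 0S 3R; the upper station: 5S 2R)
8. 1 raider ← the lower station.  (the lower station: 0S 4R; the upper station: 5S 1R)
9. 2 raiders → the upper station.  (the lower station: 0S 2R; the upper station: 5S 3R)
10. 1 raider ← the lower station.  (the lower station: 0S 3R; the upper station: 5S 2R)
11. 3 raiders → the upper station.  (the lower station: 0S 0R; the upper station: 5S 5R)

11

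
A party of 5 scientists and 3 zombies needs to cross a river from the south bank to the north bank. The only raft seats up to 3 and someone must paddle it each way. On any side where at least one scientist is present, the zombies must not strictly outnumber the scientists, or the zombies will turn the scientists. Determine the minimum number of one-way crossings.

7

Counting alone: each trip to the north bank takes at most 3 across and each return brings at least 1 back, so after t trips out (and t−1 returns) at most 3t − (t−1) of the 8 are across; that first reaches 8 at t = 4, so at least 7 crossings are needed.
The plan below uses exactly 7 crossings, so it is optimal:
1. 2 zombies → the north bank.  (the south bank: 5S 1Z; the north bank: 0S 2Z)
2. 1 zombie ← the south bank.  (the south bank: 5S 2Z; the north bank: 0S 1Z)
3. 2 scientists and 1 zombie → the north bank.  (the south bank: 3S 1Z; the north bank: 2S 2Z)
4. 1 zombie ← the south bank.  (the south bank: 3S 2Z; the north bank: 2S 1Z)
5. 1 scientist and 2 zombies → the north bank.  (the south bank: 2S 0Z; the north bank: 3S 3Z)
6. 1 zombie ← the south bank.  (the south bank: 2S 1Z; the north bank: 3S 2Z)
7. 2 scientists and 1 zombie → the north bank.  (the south bank: 0S 0Z; the north bank: 5S 3Z)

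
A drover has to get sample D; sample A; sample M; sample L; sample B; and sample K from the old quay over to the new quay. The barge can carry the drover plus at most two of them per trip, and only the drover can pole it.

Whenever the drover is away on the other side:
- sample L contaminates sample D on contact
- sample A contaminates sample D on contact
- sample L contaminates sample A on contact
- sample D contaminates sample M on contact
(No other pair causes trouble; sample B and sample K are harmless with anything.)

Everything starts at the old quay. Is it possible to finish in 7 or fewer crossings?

No

Counting alone: the drover can take at most 2 across per trip to the new quay, so moving all 6 needs at least 3 loaded trips out, with a return between consecutive ones — at least 5 crossings.
The safety rule pushes this higher. Following every safe sequence of crossings, the most of the 6 that can be at the new quay as the barge arrives there on crossings 5, 7 is 4, 5 respectively — never all 6.
So the move cannot be finished within 7 crossings. (The shortest complete plan takes 9:)
1. Drover goes to the new quay with sample A and sample D.  [the old quay: sample B, sample K, sample L, sample M | the new quay: sample A, sample D]
2. Drover goes back to the old quay with sample D.  [the old quay: sample B, sample D, sample K, sample L, sample M | the new quay: sample A]
3. Drover goes to the new quay with sample D and sample M.  [the old quay: sample B, sample K, sample L | the new quay: sample A, sample D, sample M]
4. Drover goes back to the old quay with sample D.  [the old quay: sample B, sample D, sample K, sample L | the new quay: sample A, sample M]
5. Drover goes to the new quay with sample B and sample D.  [the old quay: sample K, sample L | the new quay: sample A, sample B, sample D, sample M]
6. Drover goes back to the old quay with sample D.  [the old quay: sample D, sample K, sample L | the new quay: sample A, sample B, sample M]
7. Drover goes to the new quay with sample D and sample K.  [the old quay: sample L | the new quay: sample A, sample B, sample D, sample K, sample M]
8. Drover goes back to the old quay with sample D.  [the old quay: sample D, sample L | the new quay: sample A, sample B, sample K, sample M]
9. Drover goes to the new quay with sample D and sample L.  [the old quay: — | the new quay: sample A, sample B, sample D, sample K, sample L, sample M]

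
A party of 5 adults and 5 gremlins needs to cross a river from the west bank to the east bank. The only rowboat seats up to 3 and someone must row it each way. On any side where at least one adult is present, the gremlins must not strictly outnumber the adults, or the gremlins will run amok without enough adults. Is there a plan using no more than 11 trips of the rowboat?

Yes — this plan uses 11 crossings (≤ 11):
1. 2 gremlins → the east bank.  (the west bank: 5A 3G; the east bank: 0A 2G)
2. 1 gremlin ← the west bank.  (the west bank: 5A 4G; the east bank: 0A 1G)
3. 3 gremlins → the east bank.  (the west bank: 5A 1G; the east bank: 0A 4G)
4. 1 gremlin ← the west bank.  (the west bank: 5A 2G; the east bank: 0A 3G)
5. 3 adults → the east bank.  (the west bank: 2A 2G; the east bank: 3A 3G)
6. 1 adult and 1 gremlin ← the west bank.  (the west bank: 3A 3G; the east bank: 2A 2G)
7. 3 adults → the east bank.  (the west bank: 0A 3G; the east bank: 5A 2G)
8. 1 gremlin ← the west bank.  (the west bank: 0A 4G; the east bank: 5A 1G)
9. 2 gremlins → the east bank.  (the west bank: 0A 2G; the east bank: 5A 3G)
10. 1 gremlin ← the west bank.  (the west bank: 0A 3G; the east bank: 5A 2G)
11. 3 gremlins → the east bank.  (the west bank: 0A 0G; the east bank: 5A 5G)

Yes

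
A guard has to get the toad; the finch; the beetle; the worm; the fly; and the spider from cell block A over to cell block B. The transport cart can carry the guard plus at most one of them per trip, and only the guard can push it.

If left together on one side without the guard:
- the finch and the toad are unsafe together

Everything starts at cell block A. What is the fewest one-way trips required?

11

Counting alone: the guard can take at most 1 across per trip to cell block B, so moving all 6 needs at least 6 loaded trips out, with a return between consecutive ones — at least 11 crossings.
The plan below uses exactly 11 crossings, so it is optimal:
1. Guard goes to cell block B with the toad.  [cell block A: the beetle, the finch, the fly, the spider, the worm | cell block B: the toad]
2. Guard goes back to cell block A alone.  [cell block A: the beetle, the finch, the fly, the spider, the worm | cell block B: the toad]
3. Guard goes to cell block B with the beetle.  [cell block A: the finch, the fly, the spider, the worm | cell block B: the beetle, the toad]
4. Guard goes back to cell block A alone.  [cell block A: the finch, the fly, the spider, the worm | cell block B: the beetle, the toad]
5. Guard goes to cell block B with the worm.  [cell block A: the finch, the fly, the spider | cell block B: the beetle, the toad, the worm]
6. Guard goes back to cell block A alone.  [cell block A: the finch, the fly, the spider | cell block B: the beetle, the toad, the worm]
7. Guard goes to cell block B with the fly.  [cell block A: the finch, the spider | cell block B: the beetle, the fly, the toad, the worm]
8. Guard goes back to cell block A alone.  [cell block A: the finch, the spider | cell block B: the beetle, the fly, the toad, the worm]
9. Guard goes to cell block B with the spider.  [cell block A: the finch | cell block B: the beetle, the fly, the spider, the toad, the worm]
10. Guard goes back to cell block A alone.  [cell block A: the finch | cell block B: the beetle, the fly, the spider, the toad, the worm]
11. Guard goes to cell block B with the finch.  [cell block A: — | cell block B: the beetle, the finch, the fly, the spider, the toad, the worm]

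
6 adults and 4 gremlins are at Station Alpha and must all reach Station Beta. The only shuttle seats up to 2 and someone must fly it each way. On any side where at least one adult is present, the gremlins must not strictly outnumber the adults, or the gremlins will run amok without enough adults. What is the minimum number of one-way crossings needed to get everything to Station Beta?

17

Counting alone: each trip to Station Beta takes at most 2 across and each return brings at least 1 back, so after t trips out (and t−1 returns) at most 2t − (t−1) of the 10 are across; that first reaches 10 at t = 9, so at least 17 crossings are needed.
The plan below uses exactly 17 crossings, so it is optimal:
1. 2 gremlins → Station Beta.  (Station Alpha: 6A 2G; Station Beta: 0A 2G)
2. 1 gremlin ← Station Alpha.  (Station Alpha: 6A 3G; Station Beta: 0A 1G)
3. 2 gremlins → Station Beta.  (Station Alpha: 6A 1G; Station Beta: 0A 3G)
4. 1 gremlin ← Station Alpha.  (Station Alpha: 6A 2G; Station Beta: 0A 2G)
5. 2 adults → Station Beta.  (Station Alpha: 4A 2G; Station Beta: 2A 2G)
6. 1 gremlin ← Station Alpha.  (Station Alpha: 4A 3G; Station Beta: 2A 1G)
7. 1 adult and 1 gremlin → Station Beta.  (Station Alpha: 3A 2G; Station Beta: 3A 2G)
8. 1 gremlin ← Station Alpha.  (Station Alpha: 3A 3G; Station Beta: 3A 1G)
9. 2 gremlins → Station Beta.  (Station Alpha: 3A 1G; Station Beta: 3A 3G)
10. 1 gremlin ← Station Alpha.  (Station Alpha: 3A 2G; Station Beta: 3A 2G)
11. 1 adult and 1 gremlin → Station Beta.  (Station Alpha: 2A 1G; Station Beta: 4A 3G)
12. 1 gremlin ← Station Alpha.  (Station Alpha: 2A 2G; Station Beta: 4A 2G)
13. 2 gremlins → Station Beta.  (Station Alpha: 2A 0G; Station Beta: 4A 4G)
14. 1 gremlin ← Station Alpha.  (Station Alpha: 2A 1G; Station Beta: 4A 3G)
15. 1 adult and 1 gremlin → Station Beta.  (Station Alpha: 1A 0G; Station Beta: 5A 4G)
16. 1 gremlin ← Station Alpha.  (Station Alpha: 1A 1G; Station Beta: 5A 3G)
17. 1 adult and 1 gremlin → Station Beta.  (Station Alpha: 0A 0G; Station Beta: 6A 4G)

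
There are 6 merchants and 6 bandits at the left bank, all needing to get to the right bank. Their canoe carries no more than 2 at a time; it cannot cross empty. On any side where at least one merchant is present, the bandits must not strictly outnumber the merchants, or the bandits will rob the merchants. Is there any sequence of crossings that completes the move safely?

Following every safe sequence of crossings from the start, the most of the 12 that can be at the right bank as the canoe arrives there on crossings 1, 3, 5, 7, 9 is 2, 3, 4, 5, 6 respectively; the best ever achieved is 6 of 12.
From crossing 11 on, no configuration arises that was not already reachable earlier: only 15 distinct safe configurations (who is on which side, and where the canoe is) can ever be reached, none of them has everyone across, and every continuation just revisits them. They are: 0 merchants + 0 bandits across (canoe back at the start); 0 merchants + 1 bandit across (canoe there); 0 merchants + 1 bandit across (canoe back at the start); 0 merchants + 2 bandits across (canoe there); 0 merchants + 2 bandits across (canoe back at the start); 0 merchants + 3 bandits across (canoe there); 0 merchants + 3 bandits across (canoe back at the start); 0 merchants + 4 bandits across (canoe there); 0 merchants + 4 bandits across (canoe back at the start); 0 merchants + 5 bandits across (canoe there); 0 merchants + 5 bandits across (canoe back at the start); 0 merchants + 6 bandits across (canoe there); 1 merchant + 1 bandit across (canoe there); 1 merchant + 1 bandit across (canoe back at the start); 2 merchants + 2 bandits across (canoe there). So no valid plan exists.

No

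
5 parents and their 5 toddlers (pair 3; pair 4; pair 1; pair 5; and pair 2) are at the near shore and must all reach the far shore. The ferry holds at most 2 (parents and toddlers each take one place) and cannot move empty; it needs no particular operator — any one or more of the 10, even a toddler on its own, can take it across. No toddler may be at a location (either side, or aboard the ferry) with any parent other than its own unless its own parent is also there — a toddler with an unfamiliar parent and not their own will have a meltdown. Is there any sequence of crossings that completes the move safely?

Following every safe sequence of crossings from the start, the most of the 10 that can be at the far shore as the ferry arrives there on crossings 1, 3, 5, 7 is 2, 3, 4, 5 respectively; the best ever achieved is 5 of 10.
From crossing 9 on, no configuration arises that was not already reachable earlier: only 82 distinct safe configurations (who is on which side, and where the ferry is) can ever be reached, none of them has everyone across, and every continuation just revisits them. So no valid plan exists.

No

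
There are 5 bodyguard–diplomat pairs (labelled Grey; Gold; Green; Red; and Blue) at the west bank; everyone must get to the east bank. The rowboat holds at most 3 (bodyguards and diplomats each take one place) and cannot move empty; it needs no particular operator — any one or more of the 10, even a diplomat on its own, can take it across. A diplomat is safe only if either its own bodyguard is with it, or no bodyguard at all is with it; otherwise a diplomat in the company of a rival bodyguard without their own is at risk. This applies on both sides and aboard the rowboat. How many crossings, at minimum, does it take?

11

Counting alone: each trip to the east bank takes at most 3 across and each return brings at least 1 back, so after t trips out (and t−1 returns) at most 3t − (t−1) of the 10 are across; that first reaches 10 at t = 5, so at least 9 crossings are needed.
The safety rule pushes this higher. Following every safe sequence of crossings, the most of the 10 that can be at the east bank as the rowboat arrives there on crossing 9 is 9 — never all 10.
So no plan with fewer than 11 crossings exists, and this one achieves 11:
1. bodyguard Grey and diplomat Grey cross → the east bank.
2. bodyguard Grey crosses ← the west bank.
3. diplomat Gold, diplomat Green, and diplomat Red cross → the east bank.
4. diplomat Grey crosses ← the west bank.
5. bodyguard Gold, bodyguard Green, and bodyguard Red cross → the east bank.
6. bodyguard Gold and diplomat Gold cross ← the west bank.
7. bodyguard Blue, bodyguard Gold, and bodyguard Grey cross → the east bank.
8. diplomat Green crosses ← the west bank.
9. diplomat Gold and diplomat Grey cross → the east bank.
10. diplomat Grey crosses ← the west bank.
11. diplomat Blue, diplomat Green, and diplomat Grey cross → the east bank.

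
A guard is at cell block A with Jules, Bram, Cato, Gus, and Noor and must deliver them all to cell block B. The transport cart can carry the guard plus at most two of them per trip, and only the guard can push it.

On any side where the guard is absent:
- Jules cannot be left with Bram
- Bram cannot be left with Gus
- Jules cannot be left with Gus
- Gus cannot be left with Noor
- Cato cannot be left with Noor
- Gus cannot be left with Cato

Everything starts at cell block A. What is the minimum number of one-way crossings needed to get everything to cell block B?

impossible

Whatever the first load, the items left behind include a forbidden pair without the guard. No opening move is safe, so no plan exists.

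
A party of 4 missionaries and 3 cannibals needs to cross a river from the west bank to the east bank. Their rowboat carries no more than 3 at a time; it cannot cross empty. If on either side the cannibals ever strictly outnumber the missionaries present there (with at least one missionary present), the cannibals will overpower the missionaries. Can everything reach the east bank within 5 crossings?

Yes — this plan uses 5 crossings (≤ 5):
1. 3 cannibals → the east bank.  (the west bank: 4M 0C; the east bank: 0M 3C)
2. 1 cannibal ← the west bank.  (the west bank: 4M 1C; the east bank: 0M 2C)
3. 3 missionaries → the east bank.  (the west bank: 1M 1C; the east bank: 3M 2C)
4. 1 missionary ← the west bank.  (the west bank: 2M 1C; the east bank: 2M 2C)
5. 2 missionaries and 1 cannibal → the east bank.  (the west bank: 0M 0C; the east bank: 4M 3C)

Yes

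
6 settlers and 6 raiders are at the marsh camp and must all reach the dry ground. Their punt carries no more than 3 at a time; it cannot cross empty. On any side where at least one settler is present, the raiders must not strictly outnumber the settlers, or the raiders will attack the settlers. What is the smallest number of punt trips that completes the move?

impossible

Following every safe sequence of crossings from the start, the most of the 12 that can be at the dry ground as the punt arrives there on crossings 1, 3, 5 is 3, 5, 6 respectively; the best ever achieved is 6 of 12.
From crossing 7 on, no configuration arises that was not already reachable earlier: only 17 distinct safe configurations (who is on which side, and where the punt is) can ever be reached, none of them has everyone across, and every continuation just revisits them. They are: 0 settlers + 0 raiders across (punt back at the start); 0 settlers + 1 raider across (punt there); 0 settlers + 1 raider across (punt back at the start); 0 settlers + 2 raiders across (punt there); 0 settlers + 2 raiders across (punt back at the start); 0 settlers + 3 raiders across (punt there); 0 settlers + 3 raiders across (punt back at the start); 0 settlers + 4 raiders across (punt there); 0 settlers + 4 raiders across (punt back at the start); 0 settlers + 5 raiders across (punt there); 0 settlers + 5 raiders across (punt back at the start); 0 settlers + 6 raiders across (punt there); 1 settler + 1 raider across (punt there); 1 settler + 1 raider across (punt back at the start); 2 settlers + 2 raiders across (punt there); 2 settlers + 2 raiders across (punt back at the start); 3 settlers + 3 raiders across (punt there). So no valid plan exists.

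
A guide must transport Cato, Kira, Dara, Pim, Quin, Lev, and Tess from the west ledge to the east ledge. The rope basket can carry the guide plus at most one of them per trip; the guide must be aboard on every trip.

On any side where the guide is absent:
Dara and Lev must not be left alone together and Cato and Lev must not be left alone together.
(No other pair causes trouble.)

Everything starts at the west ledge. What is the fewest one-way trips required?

Counting alone: the guide can take at most 1 across per trip to the east ledge, so moving all 7 needs at least 7 loaded trips out, with a return between consecutive ones — at least 13 crossings.
The safety rule pushes this higher. Following every safe sequence of crossings, the most of the 7 that can be at the east ledge as the rope basket arrives there on crossing 13 is 6 — never all 7.
So no plan with fewer than 15 crossings exists, and this one achieves 15:
1. Guide goes to the east ledge with Lev.
2. Guide goes back to the west ledge alone.
3. Guide goes to the east ledge with Cato.
4. Guide goes back to the west ledge with Lev.
5. Guide goes to the east ledge with Dara.
6. Guide goes back to the west ledge alone.
7. Guide goes to the east ledge with Kira.
8. Guide goes back to the west ledge alone.
9. Guide goes to the east ledge with Pim.
10. Guide goes back to the west ledge alone.
11. Guide goes to the east ledge with Quin.
12. Guide goes back to the west ledge alone.
13. Guide goes to the east ledge with Tess.
14. Guide goes back to the west ledge alone.
15. Guide goes to the east ledge with Lev.

15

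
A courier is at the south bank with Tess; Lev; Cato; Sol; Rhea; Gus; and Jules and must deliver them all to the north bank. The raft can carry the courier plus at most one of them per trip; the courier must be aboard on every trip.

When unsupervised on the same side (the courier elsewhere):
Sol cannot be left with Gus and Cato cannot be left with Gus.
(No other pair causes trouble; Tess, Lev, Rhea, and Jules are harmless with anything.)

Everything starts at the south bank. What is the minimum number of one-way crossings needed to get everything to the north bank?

15

Counting alone: the courier can take at most 1 across per trip to the north bank, so moving all 7 needs at least 7 loaded trips out, with a return between consecutive ones — at least 13 crossings.
The safety rule pushes this higher. Following every safe sequence of crossings, the most of the 7 that can be at the north bank as the raft arrives there on crossing 13 is 6 — never all 7.
So no plan with fewer than 15 crossings exists, and this one achieves 15:
1. Courier goes to the north bank with Gus.  [the south bank: Cato, Jules, Lev, Rhea, Sol, Tess | the north bank: Gus]
2. Courier goes back to the south bank alone.  [the south bank: Cato, Jules, Lev, Rhea, Sol, Tess | the north bank: Gus]
3. Courier goes to the north bank with Tess.  [the south bank: Cato, Jules, Lev, Rhea, Sol | the north bank: Gus, Tess]
4. Courier goes back to the south bank alone.  [the south bank: Cato, Jules, Lev, Rhea, Sol | the north bank: Gus, Tess]
5. Courier goes to the north bank with Lev.  [the south bank: Cato, Jules, Rhea, Sol | the north bank: Gus, Lev, Tess]
6. Courier goes back to the south bank alone.  [the south bank: Cato, Jules, Rhea, Sol | the north bank: Gus, Lev, Tess]
7. Courier goes to the north bank with Cato.  [the south bank: Jules, Rhea, Sol | the north bank: Cato, Gus, Lev, Tess]
8. Courier goes back to the south bank with Gus.  [the south bank: Gus, Jules, Rhea, Sol | the north bank: Cato, Lev, Tess]
9. Courier goes to the north bank with Sol.  [the south bank: Gus, Jules, Rhea | the north bank: Cato, Lev, Sol, Tess]
10. Courier goes back to the south bank alone.  [the south bank: Gus, Jules, Rhea | the north bank: Cato, Lev, Sol, Tess]
11. Courier goes to the north bank with Rhea.  [the south bank: Gus, Jules | the north bank: Cato, Lev, Rhea, Sol, Tess]
12. Courier goes back to the south bank alone.  [the south bank: Gus, Jules | the north bank: Cato, Lev, Rhea, Sol, Tess]
13. Courier goes to the north bank with Jules.  [the south bank: Gus | the north bank: Cato, Jules, Lev, Rhea, Sol, Tess]
14. Courier goes back to the south bank alone.  [the south bank: Gus | the north bank: Cato, Jules, Lev, Rhea, Sol, Tess]
15. Courier goes to the north bank with Gus.  [the south bank: — | the north bank: Cato, Gus, Jules, Lev, Rhea, Sol, Tess]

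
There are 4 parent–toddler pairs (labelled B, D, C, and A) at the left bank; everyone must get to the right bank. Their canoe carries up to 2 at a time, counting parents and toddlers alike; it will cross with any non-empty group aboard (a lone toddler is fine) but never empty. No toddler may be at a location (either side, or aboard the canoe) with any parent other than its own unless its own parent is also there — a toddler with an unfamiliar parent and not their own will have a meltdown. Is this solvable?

Following every safe sequence of crossings from the start, the most of the 8 that can be at the right bank as the canoe arrives there on crossings 1, 3, 5 is 2, 3, 4 respectively; the best ever achieved is 4 of 8.
From crossing 7 on, no configuration arises that was not already reachable earlier: only 44 distinct safe configurations (who is on which side, and where the canoe is) can ever be reached, none of them has everyone across, and every continuation just revisits them. So no valid plan exists.

No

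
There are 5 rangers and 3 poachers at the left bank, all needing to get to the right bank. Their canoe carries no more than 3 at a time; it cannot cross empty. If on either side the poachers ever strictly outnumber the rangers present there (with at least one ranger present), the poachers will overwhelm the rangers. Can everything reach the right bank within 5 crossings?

No

Counting alone: each trip to the right bank takes at most 3 across and each return brings at least 1 back, so after t trips out (and t−1 returns) at most 3t − (t−1) of the 8 are across; that first reaches 8 at t = 4, so at least 7 crossings are needed.
Since 5 < 7, 5 crossings cannot be enough. (The shortest complete plan in fact takes 7:)
1. 2 poachers → the right bank.  (the left bank: 5R 1P; the right bank: 0R 2P)
2. 1 poacher ← the left bank.  (the left bank: 5R 2P; the right bank: 0R 1P)
3. 2 rangers and 1 poacher → the right bank.  (the left bank: 3R 1P; the right bank: 2R 2P)
4. 1 poacher ← the left bank.  (the left bank: 3R 2P; the right bank: 2R 1P)
5. 1 ranger and 2 poachers → the right bank.  (the left bank: 2R 0P; the right bank: 3R 3P)
6. 1 poacher ← the left bank.  (the left bank: 2R 1P; the right bank: 3R 2P)
7. 2 rangers and 1 poacher → the right bank.  (the left bank: 0R 0P; the right bank: 5R 3P)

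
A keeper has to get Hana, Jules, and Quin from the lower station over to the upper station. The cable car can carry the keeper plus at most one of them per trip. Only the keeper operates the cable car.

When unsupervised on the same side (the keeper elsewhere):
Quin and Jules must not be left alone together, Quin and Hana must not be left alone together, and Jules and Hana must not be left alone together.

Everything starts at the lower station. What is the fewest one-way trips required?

Whatever the first load, the items left behind include a forbidden pair without the keeper. No opening move is safe, so no plan exists.

impossible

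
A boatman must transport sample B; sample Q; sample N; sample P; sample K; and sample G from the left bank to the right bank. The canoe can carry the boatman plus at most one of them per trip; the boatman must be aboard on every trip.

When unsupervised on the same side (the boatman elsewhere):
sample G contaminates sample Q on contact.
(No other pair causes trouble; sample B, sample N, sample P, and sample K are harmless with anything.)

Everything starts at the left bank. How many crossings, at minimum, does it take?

Counting alone: the boatman can take at most 1 across per trip to the right bank, so moving all 6 needs at least 6 loaded trips out, with a return between consecutive ones — at least 11 crossings.
The plan below uses exactly 11 crossings, so it is optimal:
1. Boatman goes to the right bank with sample Q.  [the left bank: sample B, sample G, sample K, sample N, sample P | the right bank: sample Q]
2. Boatman goes back to the left bank alone.  [the left bank: sample B, sample G, sample K, sample N, sample P | the right bank: sample Q]
3. Boatman goes to the right bank with sample B.  [the left bank: sample G, sample K, sample N, sample P | the right bank: sample B, sample Q]
4. Boatman goes back to the left bank alone.  [the left bank: sample G, sample K, sample N, sample P | the right bank: sample B, sample Q]
5. Boatman goes to the right bank with sample N.  [the left bank: sample G, sample K, sample P | the right bank: sample B, sample N, sample Q]
6. Boatman goes back to the left bank alone.  [the left bank: sample G, sample K, sample P | the right bank: sample B, sample N, sample Q]
7. Boatman goes to the right bank with sample P.  [the left bank: sample G, sample K | the right bank: sample B, sample N, sample P, sample Q]
8. Boatman goes back to the left bank alone.  [the left bank: sample G, sample K | the right bank: sample B, sample N, sample P, sample Q]
9. Boatman goes to the right bank with sample K.  [the left bank: sample G | the right bank: sample B, sample K, sample N, sample P, sample Q]
10. Boatman goes back to the left bank alone.  [the left bank: sample G | the right bank: sample B, sample K, sample N, sample P, sample Q]
11. Boatman goes to the right bank with sample G.  [the left bank: — | the right bank: sample B, sample G, sample K, sample N, sample P, sample Q]

11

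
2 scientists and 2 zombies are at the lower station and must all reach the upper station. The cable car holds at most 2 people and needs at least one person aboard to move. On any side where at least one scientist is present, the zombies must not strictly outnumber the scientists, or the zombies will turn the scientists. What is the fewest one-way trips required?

Counting alone: each trip to the upper station takes at most 2 across and each return brings at least 1 back, so after t trips out (and t−1 returns) at most 2t − (t−1) of the 4 are across; that first reaches 4 at t = 3, so at least 5 crossings are needed.
The plan below uses exactly 5 crossings, so it is optimal:
1. 2 zombies → the upper station.  (the lower station: 2S 0Z; the upper station: 0S 2Z)
2. 1 zombie ← the lower station.  (the lower station: 2S 1Z; the upper station: 0S 1Z)
3. 2 scientists → the upper station.  (the lower station: 0S 1Z; the upper station: 2S 1Z)
4. 1 zombie ← the lower station.  (the lower station: 0S 2Z; the upper station: 2S 0Z)
5. 2 zombies → the upper station.  (the lower station: 0S 0Z; the upper station: 2S 2Z)

5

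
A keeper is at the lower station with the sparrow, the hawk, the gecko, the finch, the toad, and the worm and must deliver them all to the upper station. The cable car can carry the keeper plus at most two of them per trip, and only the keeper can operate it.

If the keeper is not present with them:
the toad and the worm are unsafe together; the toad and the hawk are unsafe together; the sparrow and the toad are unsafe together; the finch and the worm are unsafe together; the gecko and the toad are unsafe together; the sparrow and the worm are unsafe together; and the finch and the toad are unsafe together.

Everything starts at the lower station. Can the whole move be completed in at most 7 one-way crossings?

Counting alone: the keeper can take at most 2 across per trip to the upper station, so moving all 6 needs at least 3 loaded trips out, with a return between consecutive ones — at least 5 crossings.
The safety rule pushes this higher. Following every safe sequence of crossings, the most of the 6 that can be at the upper station as the cable car arrives there on crossings 5, 7 is 4, 5 respectively — never all 6.
So the move cannot be finished within 7 crossings. (The shortest complete plan takes 9:)
1. Keeper goes to the upper station with the toad and the worm.  [the lower station: the finch, the gecko, the hawk, the sparrow | the upper station: the toad, the worm]
2. Keeper goes back to the lower station with the toad.  [the lower station: the finch, the gecko, the hawk, the sparrow, the toad | the upper station: the worm]
3. Keeper goes to the upper station with the hawk and the toad.  [the lower station: the finch, the gecko, the sparrow | the upper station: the hawk, the toad, the worm]
4. Keeper goes back to the lower station with the toad.  [the lower station: the finch, the gecko, the sparrow, the toad | the upper station: the hawk, the worm]
5. Keeper goes to the upper station with the gecko and the toad.  [the lower station: the finch, the sparrow | the upper station: the gecko, the hawk, the toad, the worm]
6. Keeper goes back to the lower station with the toad.  [the lower station: the finch, the sparrow, the toad | the upper station: the gecko, the hawk, the worm]
7. Keeper goes to the upper station with the finch and the sparrow.  [the lower station: the toad | the upper station: the finch, the gecko, the hawk, the sparrow, the worm]
8. Keeper goes back to the lower station with the worm.  [the lower station: the toad, the worm | the upper station: the finch, the gecko, the hawk, the sparrow]
9. Keeper goes to the upper station with the toad and the worm.  [the lower station: — | the upper station: the finch, the gecko, the hawk, the sparrow, the toad, the worm]

No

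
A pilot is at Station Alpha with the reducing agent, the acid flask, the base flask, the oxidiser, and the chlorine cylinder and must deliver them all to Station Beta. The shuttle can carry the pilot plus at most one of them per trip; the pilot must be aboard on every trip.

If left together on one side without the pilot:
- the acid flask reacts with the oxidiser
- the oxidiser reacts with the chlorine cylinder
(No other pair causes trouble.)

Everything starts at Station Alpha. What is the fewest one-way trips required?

11

Counting alone: the pilot can take at most 1 across per trip to Station Beta, so moving all 5 needs at least 5 loaded trips out, with a return between consecutive ones — at least 9 crossings.
The safety rule pushes this higher. Following every safe sequence of crossings, the most of the 5 that can be at Station Beta as the shuttle arrives there on crossing 9 is 4 — never all 5.
So no plan with fewer than 11 crossings exists, and this one achieves 11:
1. Pilot goes to Station Beta with the oxidiser.
2. Pilot goes back to Station Alpha alone.
3. Pilot goes to Station Beta with the reducing agent.
4. Pilot goes back to Station Alpha alone.
5. Pilot goes to Station Beta with the acid flask.
6. Pilot goes back to Station Alpha with the oxidiser.
7. Pilot goes to Station Beta with the chlorine cylinder.
8. Pilot goes back to Station Alpha alone.
9. Pilot goes to Station Beta with the base flask.
10. Pilot goes back to Station Alpha alone.
11. Pilot goes to Station Beta with the oxidiser.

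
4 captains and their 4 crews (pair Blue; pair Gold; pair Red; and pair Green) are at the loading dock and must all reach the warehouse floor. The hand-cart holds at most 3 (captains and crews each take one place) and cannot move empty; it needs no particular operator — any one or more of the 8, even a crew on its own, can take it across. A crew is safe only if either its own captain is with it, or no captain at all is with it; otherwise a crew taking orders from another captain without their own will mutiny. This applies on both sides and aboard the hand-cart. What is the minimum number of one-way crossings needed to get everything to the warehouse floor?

9

Counting alone: each trip to the warehouse floor takes at most 3 across and each return brings at least 1 back, so after t trips out (and t−1 returns) at most 3t − (t−1) of the 8 are across; that first reaches 8 at t = 4, so at least 7 crossings are needed.
The safety rule pushes this higher. Following every safe sequence of crossings, the most of the 8 that can be at the warehouse floor as the hand-cart arrives there on crossing 7 is 7 — never all 8.
So no plan with fewer than 9 crossings exists, and this one achieves 9:
1. captain Blue and crew Blue cross → the warehouse floor.
2. captain Blue crosses ← the loading dock.
3. captain Blue, captain Gold, and crew Gold cross → the warehouse floor.
4. captain Blue and crew Blue cross ← the loading dock.
5. captain Blue, captain Green, and captain Red cross → the warehouse floor.
6. crew Gold crosses ← the loading dock.
7. crew Blue and crew Gold cross → the warehouse floor.
8. crew Blue crosses ← the loading dock.
9. crew Blue, crew Green, and crew Red cross → the warehouse floor.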